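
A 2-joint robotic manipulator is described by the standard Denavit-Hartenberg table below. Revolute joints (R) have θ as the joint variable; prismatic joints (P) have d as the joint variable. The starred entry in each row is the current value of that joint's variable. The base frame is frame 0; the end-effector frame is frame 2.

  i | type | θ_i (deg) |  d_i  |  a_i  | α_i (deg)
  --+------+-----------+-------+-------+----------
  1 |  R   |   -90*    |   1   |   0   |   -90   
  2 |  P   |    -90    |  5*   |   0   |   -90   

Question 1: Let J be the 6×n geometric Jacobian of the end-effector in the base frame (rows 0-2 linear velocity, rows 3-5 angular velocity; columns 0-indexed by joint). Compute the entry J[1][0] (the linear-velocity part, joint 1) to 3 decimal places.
5.000

axis z_0 = ẑ; lever o_n−o_0 = (5.0000,0.0000,1.0000)
cross product → J_v[:, 0] = (-0.0000,5.0000,0.0000)
J_ω[:, 0] = z_0
entry J[1][0] = 5.0000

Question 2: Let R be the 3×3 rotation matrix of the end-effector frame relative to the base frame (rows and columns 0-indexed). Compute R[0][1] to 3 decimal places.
-1.000

End-effector y-axis (col 1 of R) = (-1.0000,-0.0000,-0.0000)
R[0][1] = -1.0000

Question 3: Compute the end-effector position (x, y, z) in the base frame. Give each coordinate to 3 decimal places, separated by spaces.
5.000 0.000 1.000

after link 1: o_1 = (0.0000, 0.0000, 1.0000)
after link 2: o_2 = (5.0000, 0.0000, 1.0000)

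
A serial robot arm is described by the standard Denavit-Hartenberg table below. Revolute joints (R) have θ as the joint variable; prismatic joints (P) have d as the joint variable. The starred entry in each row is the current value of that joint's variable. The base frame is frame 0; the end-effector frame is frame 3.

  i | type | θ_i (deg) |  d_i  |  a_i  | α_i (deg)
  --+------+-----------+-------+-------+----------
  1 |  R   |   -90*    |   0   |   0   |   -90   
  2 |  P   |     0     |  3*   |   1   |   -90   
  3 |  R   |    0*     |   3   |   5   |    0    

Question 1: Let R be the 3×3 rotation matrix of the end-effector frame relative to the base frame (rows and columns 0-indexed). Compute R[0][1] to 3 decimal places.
End-effector y-axis (col 1 of R) = (-1.0000,-0.0000,-0.0000)
R[0][1] = -1.0000

-1.000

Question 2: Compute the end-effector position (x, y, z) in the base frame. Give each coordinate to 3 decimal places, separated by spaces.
3.000 -6.000 -3.000

after link 1: o_1 = (0.0000, 0.0000, 0.0000)
after link 2: o_2 = (3.0000, -1.0000, 0.0000)
after link 3: o_3 = (3.0000, -6.0000, -3.0000)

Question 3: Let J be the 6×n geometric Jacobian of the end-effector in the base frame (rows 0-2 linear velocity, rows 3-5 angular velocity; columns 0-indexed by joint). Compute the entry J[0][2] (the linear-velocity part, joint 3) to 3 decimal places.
-5.000

axis z_2 = (0.0000,0.0000,-1.0000); lever o_n−o_2 = (0.0000,-5.0000,-3.0000)
cross product → J_v[:, 2] = (-5.0000,-0.0000,-0.0000)
J_ω[:, 2] = z_2
entry J[0][2] = -5.0000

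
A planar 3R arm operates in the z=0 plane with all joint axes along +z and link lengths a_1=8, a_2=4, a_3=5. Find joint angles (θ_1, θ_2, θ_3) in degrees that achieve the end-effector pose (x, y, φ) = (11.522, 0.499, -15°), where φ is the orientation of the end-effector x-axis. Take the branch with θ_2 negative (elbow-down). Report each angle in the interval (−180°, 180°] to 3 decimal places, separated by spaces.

44.999 -119.997 59.998

wrist centre = target − a_3·(cos φ, sin φ) = (6.6924, 1.7931)
cos θ_2 = (48.0030−8²−4²)/(2·8·4) = -0.5000; θ_2 = -119.9969° (elbow-down)
β = atan2(1.7931,6.6924) = 14.9990°; ψ = atan2(-3.4642,6.0002) = -30.0000°
θ_1 = β − ψ = 44.9990°
θ_3 = φ − θ_1 − θ_2 = 59.9978° (wrapped to (-180°,180°])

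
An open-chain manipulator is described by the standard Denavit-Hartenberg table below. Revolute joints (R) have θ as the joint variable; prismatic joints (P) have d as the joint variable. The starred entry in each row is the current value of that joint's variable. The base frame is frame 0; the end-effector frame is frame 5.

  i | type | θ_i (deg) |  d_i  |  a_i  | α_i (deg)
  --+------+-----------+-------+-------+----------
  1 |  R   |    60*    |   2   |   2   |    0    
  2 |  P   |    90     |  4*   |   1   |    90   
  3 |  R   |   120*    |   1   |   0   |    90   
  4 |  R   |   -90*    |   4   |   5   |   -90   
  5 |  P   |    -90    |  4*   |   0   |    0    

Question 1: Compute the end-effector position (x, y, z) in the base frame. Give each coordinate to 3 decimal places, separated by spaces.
after link 1: o_1 = (1.0000, 1.7321, 2.0000)
after link 2: o_2 = (0.1340, 2.2321, 6.0000)
after link 3: o_3 = (0.6340, 3.0981, 6.0000)
after link 4: o_4 = (-4.8660, 0.5000, 8.0000)
after link 5: o_5 = (-3.1340, -0.5000, 11.4641)

-3.134 -0.500 11.464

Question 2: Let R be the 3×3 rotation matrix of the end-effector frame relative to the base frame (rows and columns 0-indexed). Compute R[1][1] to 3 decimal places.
End-effector y-axis (col 1 of R) = (-0.5000,-0.8660,-0.0000)
R[1][1] = -0.8660

-0.866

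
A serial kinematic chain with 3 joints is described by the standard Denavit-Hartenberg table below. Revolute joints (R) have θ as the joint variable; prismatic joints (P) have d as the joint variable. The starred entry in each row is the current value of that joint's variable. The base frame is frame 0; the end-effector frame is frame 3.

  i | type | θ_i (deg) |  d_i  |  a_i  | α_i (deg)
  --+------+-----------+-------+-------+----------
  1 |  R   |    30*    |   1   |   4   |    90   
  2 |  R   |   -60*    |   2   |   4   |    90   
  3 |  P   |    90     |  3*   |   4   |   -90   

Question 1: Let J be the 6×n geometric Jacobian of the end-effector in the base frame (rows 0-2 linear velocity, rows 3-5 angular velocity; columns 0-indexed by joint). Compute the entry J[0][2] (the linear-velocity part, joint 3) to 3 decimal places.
prismatic axis z_2 = (-0.7500,-0.4330,-0.5000)
J_v[:, 2] = z_2; J_ω[:, 2] = (0,0,0)
entry J[0][2] = -0.7500

-0.750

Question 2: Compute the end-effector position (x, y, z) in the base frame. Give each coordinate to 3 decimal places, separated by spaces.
5.946 -3.495 -3.964

after link 1: o_1 = (3.4641, 2.0000, 1.0000)
after link 2: o_2 = (6.1962, 1.2679, -2.4641)
after link 3: o_3 = (5.9462, -3.4952, -3.9641)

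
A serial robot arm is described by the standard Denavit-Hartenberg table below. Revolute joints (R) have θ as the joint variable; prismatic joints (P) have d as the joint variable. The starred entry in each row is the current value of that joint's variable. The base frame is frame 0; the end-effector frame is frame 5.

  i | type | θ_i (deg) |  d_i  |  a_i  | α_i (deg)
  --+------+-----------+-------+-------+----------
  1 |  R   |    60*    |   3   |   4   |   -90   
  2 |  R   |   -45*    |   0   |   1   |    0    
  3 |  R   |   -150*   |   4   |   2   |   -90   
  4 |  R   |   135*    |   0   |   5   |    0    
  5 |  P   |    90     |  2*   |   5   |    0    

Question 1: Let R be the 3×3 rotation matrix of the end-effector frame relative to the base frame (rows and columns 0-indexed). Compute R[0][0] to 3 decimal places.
End-effector x-axis (col 0 of R) = (-0.2709,0.9451,0.1830)
R[0][0] = -0.2709

-0.271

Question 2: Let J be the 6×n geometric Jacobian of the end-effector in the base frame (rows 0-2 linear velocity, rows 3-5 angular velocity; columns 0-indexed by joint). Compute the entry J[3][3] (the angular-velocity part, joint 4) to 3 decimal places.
axis z_3 = (-0.1294,-0.2241,0.9659); lever o_n−o_3 = (3.1562,5.4668,3.7620)
cross product → J_v[:, 3] = (-6.1237,3.5355,0.0000)
J_ω[:, 3] = z_3
entry J[3][3] = -0.1294

-0.129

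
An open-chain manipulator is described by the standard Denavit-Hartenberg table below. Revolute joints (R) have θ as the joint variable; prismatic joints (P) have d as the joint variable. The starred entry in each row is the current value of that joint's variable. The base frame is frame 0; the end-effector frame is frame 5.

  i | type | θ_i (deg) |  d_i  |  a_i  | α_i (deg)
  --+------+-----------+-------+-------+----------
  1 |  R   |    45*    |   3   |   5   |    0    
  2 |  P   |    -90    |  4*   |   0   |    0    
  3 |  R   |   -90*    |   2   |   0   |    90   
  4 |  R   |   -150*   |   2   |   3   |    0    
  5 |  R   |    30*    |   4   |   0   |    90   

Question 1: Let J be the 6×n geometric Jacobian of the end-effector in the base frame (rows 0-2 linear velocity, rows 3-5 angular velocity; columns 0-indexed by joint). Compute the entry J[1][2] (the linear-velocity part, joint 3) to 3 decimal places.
-2.406

axis z_2 = (0.0000,0.0000,1.0000); lever o_n−o_2 = (-2.4055,6.0798,0.5000)
cross product → J_v[:, 2] = (-6.0798,-2.4055,0.0000)
J_ω[:, 2] = z_2
entry J[1][2] = -2.4055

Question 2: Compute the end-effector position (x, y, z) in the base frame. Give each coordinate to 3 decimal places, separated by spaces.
1.130 9.615 7.500

after link 1: o_1 = (3.5355, 3.5355, 3.0000)
after link 2: o_2 = (3.5355, 3.5355, 7.0000)
after link 3: o_3 = (3.5355, 3.5355, 9.0000)
after link 4: o_4 = (3.9584, 6.7869, 7.5000)
after link 5: o_5 = (1.1300, 9.6153, 7.5000)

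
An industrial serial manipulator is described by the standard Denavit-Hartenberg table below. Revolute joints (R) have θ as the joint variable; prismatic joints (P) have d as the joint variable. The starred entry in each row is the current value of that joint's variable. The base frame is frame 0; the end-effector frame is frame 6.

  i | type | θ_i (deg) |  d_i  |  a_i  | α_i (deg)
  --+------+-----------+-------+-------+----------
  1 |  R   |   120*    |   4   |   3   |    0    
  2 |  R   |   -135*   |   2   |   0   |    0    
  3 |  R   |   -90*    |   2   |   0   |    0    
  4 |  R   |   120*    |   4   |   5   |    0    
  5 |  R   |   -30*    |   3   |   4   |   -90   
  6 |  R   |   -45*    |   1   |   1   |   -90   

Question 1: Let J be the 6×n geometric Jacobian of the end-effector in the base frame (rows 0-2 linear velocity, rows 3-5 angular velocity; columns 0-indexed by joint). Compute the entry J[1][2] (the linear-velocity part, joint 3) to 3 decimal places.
9.635

axis z_2 = (0.0000,0.0000,1.0000); lever o_n−o_2 = (9.6352,1.0417,9.7071)
cross product → J_v[:, 2] = (-1.0417,9.6352,0.0000)
J_ω[:, 2] = z_2
entry J[1][2] = 9.6352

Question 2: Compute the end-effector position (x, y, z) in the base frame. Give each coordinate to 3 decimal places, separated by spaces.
8.135 3.640 15.707

after link 1: o_1 = (-1.5000, 2.5981, 4.0000)
after link 2: o_2 = (-1.5000, 2.5981, 6.0000)
after link 3: o_3 = (-1.5000, 2.5981, 8.0000)
after link 4: o_4 = (3.3296, 3.8922, 12.0000)
after link 5: o_5 = (7.1933, 2.8569, 15.0000)
after link 6: o_6 = (8.1352, 3.6398, 15.7071)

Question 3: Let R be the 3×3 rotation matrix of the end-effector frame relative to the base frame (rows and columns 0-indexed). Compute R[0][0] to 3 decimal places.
0.683

End-effector x-axis (col 0 of R) = (0.6830,-0.1830,0.7071)
R[0][0] = 0.6830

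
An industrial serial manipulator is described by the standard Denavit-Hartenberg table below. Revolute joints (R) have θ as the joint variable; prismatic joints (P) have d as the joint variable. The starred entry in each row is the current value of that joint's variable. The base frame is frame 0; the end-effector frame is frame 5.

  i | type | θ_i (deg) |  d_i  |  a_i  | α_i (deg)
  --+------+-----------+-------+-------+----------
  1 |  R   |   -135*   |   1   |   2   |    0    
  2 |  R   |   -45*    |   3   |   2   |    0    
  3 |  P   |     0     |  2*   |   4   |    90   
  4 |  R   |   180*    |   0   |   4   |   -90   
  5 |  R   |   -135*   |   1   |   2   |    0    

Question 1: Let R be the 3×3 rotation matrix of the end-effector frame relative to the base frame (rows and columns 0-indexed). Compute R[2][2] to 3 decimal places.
End-effector z-axis (col 2 of R) = (0.0000,0.0000,-1.0000)
R[2][2] = -1.0000

-1.000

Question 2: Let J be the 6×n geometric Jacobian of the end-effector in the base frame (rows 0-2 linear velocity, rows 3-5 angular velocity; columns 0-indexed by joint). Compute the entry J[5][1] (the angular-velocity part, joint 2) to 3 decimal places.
1.000

axis z_1 = (0.0000,0.0000,1.0000); lever o_n−o_1 = (-3.4142,1.4142,4.0000)
cross product → J_v[:, 1] = (-1.4142,-3.4142,0.0000)
J_ω[:, 1] = z_1
entry J[5][1] = 1.0000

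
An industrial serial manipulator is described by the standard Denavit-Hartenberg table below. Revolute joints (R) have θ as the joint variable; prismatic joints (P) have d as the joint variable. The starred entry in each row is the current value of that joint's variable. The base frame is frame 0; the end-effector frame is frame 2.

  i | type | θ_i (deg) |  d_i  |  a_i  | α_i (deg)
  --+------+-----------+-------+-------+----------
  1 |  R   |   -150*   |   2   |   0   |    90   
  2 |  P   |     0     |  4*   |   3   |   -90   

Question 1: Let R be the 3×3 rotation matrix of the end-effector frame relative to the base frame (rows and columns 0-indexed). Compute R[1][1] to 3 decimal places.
-0.866

End-effector y-axis (col 1 of R) = (0.5000,-0.8660,0.0000)
R[1][1] = -0.8660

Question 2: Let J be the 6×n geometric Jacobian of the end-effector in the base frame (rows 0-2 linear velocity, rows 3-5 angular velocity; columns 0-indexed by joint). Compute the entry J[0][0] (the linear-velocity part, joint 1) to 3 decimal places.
axis z_0 = ẑ; lever o_n−o_0 = (-4.5981,1.9641,2.0000)
cross product → J_v[:, 0] = (-1.9641,-4.5981,0.0000)
J_ω[:, 0] = z_0
entry J[0][0] = -1.9641

-1.964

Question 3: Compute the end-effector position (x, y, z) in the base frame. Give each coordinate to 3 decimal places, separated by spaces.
-4.598 1.964 2.000

after link 1: o_1 = (0.0000, 0.0000, 2.0000)
after link 2: o_2 = (-4.5981, 1.9641, 2.0000)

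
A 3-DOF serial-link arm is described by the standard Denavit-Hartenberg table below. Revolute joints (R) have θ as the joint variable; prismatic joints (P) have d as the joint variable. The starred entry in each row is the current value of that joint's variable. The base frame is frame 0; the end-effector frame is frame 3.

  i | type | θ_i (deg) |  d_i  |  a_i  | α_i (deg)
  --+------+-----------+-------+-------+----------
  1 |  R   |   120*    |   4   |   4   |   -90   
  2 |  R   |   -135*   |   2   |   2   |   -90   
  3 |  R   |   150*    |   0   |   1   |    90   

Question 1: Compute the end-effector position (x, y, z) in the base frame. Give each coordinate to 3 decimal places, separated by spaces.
after link 1: o_1 = (-2.0000, 3.4641, 4.0000)
after link 2: o_2 = (-3.0249, 1.2394, 5.4142)
after link 3: o_3 = (-2.8981, 2.0197, 4.8018)

-2.898 2.020 4.802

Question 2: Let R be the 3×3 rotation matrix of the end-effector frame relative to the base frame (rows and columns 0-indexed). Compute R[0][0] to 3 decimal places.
0.127

End-effector x-axis (col 0 of R) = (0.1268,0.7803,-0.6124)
R[0][0] = 0.1268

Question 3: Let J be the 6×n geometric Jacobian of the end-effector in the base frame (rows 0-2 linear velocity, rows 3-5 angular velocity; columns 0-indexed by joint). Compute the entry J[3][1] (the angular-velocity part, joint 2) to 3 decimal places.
-0.866

axis z_1 = (-0.8660,-0.5000,0.0000); lever o_n−o_1 = (-0.8981,-1.4444,0.8018)
cross product → J_v[:, 1] = (-0.4009,0.6944,0.8018)
J_ω[:, 1] = z_1
entry J[3][1] = -0.8660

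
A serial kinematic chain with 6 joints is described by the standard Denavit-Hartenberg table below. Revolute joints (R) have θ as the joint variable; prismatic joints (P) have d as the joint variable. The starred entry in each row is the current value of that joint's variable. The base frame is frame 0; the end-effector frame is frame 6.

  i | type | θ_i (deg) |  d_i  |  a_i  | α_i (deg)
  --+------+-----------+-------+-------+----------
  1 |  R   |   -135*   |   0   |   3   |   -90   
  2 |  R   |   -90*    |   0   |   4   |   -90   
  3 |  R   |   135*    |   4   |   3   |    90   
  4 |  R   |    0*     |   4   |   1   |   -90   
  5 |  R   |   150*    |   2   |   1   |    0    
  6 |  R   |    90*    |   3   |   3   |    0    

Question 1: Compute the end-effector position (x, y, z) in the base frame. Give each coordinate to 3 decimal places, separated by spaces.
after link 1: o_1 = (-2.1213, -2.1213, 0.0000)
after link 2: o_2 = (-2.1213, -2.1213, 4.0000)
after link 3: o_3 = (-6.4497, -3.4497, 1.8787)
after link 4: o_4 = (-8.9497, -0.9497, 4.0000)
after link 5: o_5 = (-9.6809, -3.0470, 4.2588)
after link 6: o_6 = (-12.3513, -4.6193, 7.1566)

-12.351 -4.619 7.157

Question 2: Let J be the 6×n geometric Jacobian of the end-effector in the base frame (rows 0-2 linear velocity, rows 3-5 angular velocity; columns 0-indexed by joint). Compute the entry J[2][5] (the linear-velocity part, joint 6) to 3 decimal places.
-0.776

axis z_5 = (-0.7071,-0.7071,-0.0000); lever o_n−o_5 = (-2.6704,-1.5723,2.8978)
cross product → J_v[:, 5] = (-2.0490,2.0490,-0.7765)
J_ω[:, 5] = z_5
entry J[2][5] = -0.7765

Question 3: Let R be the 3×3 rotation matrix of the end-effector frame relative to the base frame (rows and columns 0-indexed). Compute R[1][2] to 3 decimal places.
End-effector z-axis (col 2 of R) = (-0.7071,-0.7071,-0.0000)
R[1][2] = -0.7071

-0.707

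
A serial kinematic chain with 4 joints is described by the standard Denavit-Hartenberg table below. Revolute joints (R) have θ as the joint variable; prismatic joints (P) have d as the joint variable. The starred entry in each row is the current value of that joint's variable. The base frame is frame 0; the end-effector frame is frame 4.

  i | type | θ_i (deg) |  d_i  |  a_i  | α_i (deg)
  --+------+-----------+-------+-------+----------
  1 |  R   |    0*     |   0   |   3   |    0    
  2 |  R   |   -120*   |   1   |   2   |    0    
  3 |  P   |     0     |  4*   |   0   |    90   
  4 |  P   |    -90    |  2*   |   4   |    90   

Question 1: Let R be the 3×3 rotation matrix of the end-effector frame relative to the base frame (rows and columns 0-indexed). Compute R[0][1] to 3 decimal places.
End-effector y-axis (col 1 of R) = (-0.8660,0.5000,0.0000)
R[0][1] = -0.8660

-0.866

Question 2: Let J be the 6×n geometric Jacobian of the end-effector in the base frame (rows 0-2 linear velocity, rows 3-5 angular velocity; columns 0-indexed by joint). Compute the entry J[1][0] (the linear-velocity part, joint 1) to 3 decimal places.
axis z_0 = ẑ; lever o_n−o_0 = (0.2679,-0.7321,1.0000)
cross product → J_v[:, 0] = (0.7321,0.2679,-0.0000)
J_ω[:, 0] = z_0
entry J[1][0] = 0.2679

0.268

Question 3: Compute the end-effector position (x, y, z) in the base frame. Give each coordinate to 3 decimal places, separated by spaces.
0.268 -0.732 1.000

after link 1: o_1 = (3.0000, 0.0000, 0.0000)
after link 2: o_2 = (2.0000, -1.7321, 1.0000)
after link 3: o_3 = (2.0000, -1.7321, 5.0000)
after link 4: o_4 = (0.2679, -0.7321, 1.0000)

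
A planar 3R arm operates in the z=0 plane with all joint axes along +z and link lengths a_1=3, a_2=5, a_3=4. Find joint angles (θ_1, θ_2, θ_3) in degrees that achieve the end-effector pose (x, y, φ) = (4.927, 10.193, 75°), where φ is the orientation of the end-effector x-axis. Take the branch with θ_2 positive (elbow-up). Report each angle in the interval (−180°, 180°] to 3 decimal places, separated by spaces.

wrist centre = target − a_3·(cos φ, sin φ) = (3.8917, 6.3293)
cos θ_2 = (55.2055−3²−5²)/(2·3·5) = 0.7069; θ_2 = 45.0208° (elbow-up)
β = atan2(6.3293,3.8917) = 58.4137°; ψ = atan2(3.5368,6.5343) = 28.4255°
θ_1 = β − ψ = 29.9882°
θ_3 = φ − θ_1 − θ_2 = -0.0090° (wrapped to (-180°,180°])

29.988 45.021 -0.009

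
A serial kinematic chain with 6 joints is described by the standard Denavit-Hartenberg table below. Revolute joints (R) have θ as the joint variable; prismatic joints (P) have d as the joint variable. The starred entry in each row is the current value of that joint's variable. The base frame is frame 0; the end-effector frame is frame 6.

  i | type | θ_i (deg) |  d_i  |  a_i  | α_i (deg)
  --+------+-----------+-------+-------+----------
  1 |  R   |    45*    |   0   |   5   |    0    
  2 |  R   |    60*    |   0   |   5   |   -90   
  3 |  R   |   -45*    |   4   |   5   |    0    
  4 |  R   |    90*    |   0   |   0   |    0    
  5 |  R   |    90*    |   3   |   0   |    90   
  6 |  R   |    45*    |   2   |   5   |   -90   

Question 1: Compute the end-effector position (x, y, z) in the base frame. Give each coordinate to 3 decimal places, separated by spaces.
after link 1: o_1 = (3.5355, 3.5355, 0.0000)
after link 2: o_2 = (2.2414, 8.3652, 0.0000)
after link 3: o_3 = (-2.5373, 10.7450, 3.5355)
after link 4: o_4 = (-2.5373, 10.7450, 3.5355)
after link 5: o_5 = (-5.4351, 9.9685, 3.5355)
after link 6: o_6 = (-8.5691, 8.0046, -0.3787)

-8.569 8.005 -0.379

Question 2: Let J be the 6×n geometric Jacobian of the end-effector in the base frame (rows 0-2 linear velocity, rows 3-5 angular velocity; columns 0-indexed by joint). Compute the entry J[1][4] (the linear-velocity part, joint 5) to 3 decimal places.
-3.781

axis z_4 = (-0.9659,-0.2588,0.0000); lever o_n−o_4 = (-6.0318,-2.7403,-3.9142)
cross product → J_v[:, 4] = (1.0131,-3.7808,1.0858)
J_ω[:, 4] = z_4
entry J[1][4] = -3.7808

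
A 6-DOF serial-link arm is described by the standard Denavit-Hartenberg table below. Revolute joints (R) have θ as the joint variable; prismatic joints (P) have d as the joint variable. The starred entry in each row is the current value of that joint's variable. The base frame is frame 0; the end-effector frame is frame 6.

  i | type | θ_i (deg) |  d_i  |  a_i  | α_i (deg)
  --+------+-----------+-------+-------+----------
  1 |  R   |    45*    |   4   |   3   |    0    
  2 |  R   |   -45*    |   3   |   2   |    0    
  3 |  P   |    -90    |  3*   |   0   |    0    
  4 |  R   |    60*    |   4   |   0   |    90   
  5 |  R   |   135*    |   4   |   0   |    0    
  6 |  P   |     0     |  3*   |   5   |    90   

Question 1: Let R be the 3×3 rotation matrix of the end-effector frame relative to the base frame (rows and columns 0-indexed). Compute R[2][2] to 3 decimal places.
0.707

End-effector z-axis (col 2 of R) = (0.6124,-0.3536,0.7071)
R[2][2] = 0.7071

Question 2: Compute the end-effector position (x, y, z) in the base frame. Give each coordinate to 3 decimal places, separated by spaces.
after link 1: o_1 = (2.1213, 2.1213, 4.0000)
after link 2: o_2 = (4.1213, 2.1213, 7.0000)
after link 3: o_3 = (4.1213, 2.1213, 10.0000)
after link 4: o_4 = (4.1213, 2.1213, 14.0000)
after link 5: o_5 = (2.1213, -1.3428, 14.0000)
after link 6: o_6 = (-2.4405, -2.1731, 17.5355)

-2.441 -2.173 17.536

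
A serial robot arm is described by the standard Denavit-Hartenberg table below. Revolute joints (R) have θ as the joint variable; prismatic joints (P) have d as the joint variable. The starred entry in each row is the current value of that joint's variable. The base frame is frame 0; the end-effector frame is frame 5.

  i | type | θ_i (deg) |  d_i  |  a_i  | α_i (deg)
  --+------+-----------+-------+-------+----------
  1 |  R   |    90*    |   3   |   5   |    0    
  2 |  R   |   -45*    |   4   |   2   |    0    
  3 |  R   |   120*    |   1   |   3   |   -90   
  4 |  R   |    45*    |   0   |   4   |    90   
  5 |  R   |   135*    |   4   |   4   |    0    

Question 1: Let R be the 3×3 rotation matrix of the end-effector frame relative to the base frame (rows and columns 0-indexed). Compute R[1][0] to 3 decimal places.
End-effector x-axis (col 0 of R) = (0.3000,-0.8124,0.5000)
R[1][0] = -0.8124

-0.812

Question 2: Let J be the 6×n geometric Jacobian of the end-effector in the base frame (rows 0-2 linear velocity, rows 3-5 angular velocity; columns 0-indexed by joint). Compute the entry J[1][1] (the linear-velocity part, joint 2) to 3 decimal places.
-5.748

axis z_1 = (0.0000,0.0000,1.0000); lever o_n−o_1 = (-5.7479,0.4051,7.0000)
cross product → J_v[:, 1] = (-0.4051,-5.7479,0.0000)
J_ω[:, 1] = z_1
entry J[1][1] = -5.7479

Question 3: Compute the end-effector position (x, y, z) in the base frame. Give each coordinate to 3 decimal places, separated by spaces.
after link 1: o_1 = (0.0000, 5.0000, 3.0000)
after link 2: o_2 = (1.4142, 6.4142, 7.0000)
after link 3: o_3 = (-1.4836, 7.1907, 8.0000)
after link 4: o_4 = (-4.2156, 7.9227, 5.1716)
after link 5: o_5 = (-5.7479, 5.4051, 10.0000)

-5.748 5.405 10.000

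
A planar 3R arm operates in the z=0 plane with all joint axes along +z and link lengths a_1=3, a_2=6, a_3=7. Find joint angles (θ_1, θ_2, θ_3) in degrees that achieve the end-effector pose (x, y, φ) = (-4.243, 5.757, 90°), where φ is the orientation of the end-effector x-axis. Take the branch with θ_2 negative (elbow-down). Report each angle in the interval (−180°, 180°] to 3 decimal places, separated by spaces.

-57.358 -134.991 -77.651

wrist centre = target − a_3·(cos φ, sin φ) = (-4.2430, -1.2430)
cos θ_2 = (19.5481−3²−6²)/(2·3·6) = -0.7070; θ_2 = -134.9911° (elbow-down)
β = atan2(-1.2430,-4.2430) = -163.6719°; ψ = atan2(-4.2433,-1.2420) = -106.3144°
θ_1 = β − ψ = -57.3575°
θ_3 = φ − θ_1 − θ_2 = -77.6514° (wrapped to (-180°,180°])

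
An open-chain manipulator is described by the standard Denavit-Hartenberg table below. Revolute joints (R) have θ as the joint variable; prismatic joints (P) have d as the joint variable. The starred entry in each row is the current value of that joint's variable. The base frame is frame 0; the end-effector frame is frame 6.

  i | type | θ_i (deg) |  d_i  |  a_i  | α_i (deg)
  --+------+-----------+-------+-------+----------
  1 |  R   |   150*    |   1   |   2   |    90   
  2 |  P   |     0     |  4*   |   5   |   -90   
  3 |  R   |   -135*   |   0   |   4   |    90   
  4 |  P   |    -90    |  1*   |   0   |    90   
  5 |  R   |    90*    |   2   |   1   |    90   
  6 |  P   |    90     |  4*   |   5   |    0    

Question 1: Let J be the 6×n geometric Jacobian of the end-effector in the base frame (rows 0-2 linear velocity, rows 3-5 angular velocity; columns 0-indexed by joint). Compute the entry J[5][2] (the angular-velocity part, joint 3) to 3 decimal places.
axis z_2 = (0.0000,0.0000,1.0000); lever o_n−o_2 = (-2.3801,-2.7083,-4.0000)
cross product → J_v[:, 2] = (2.7083,-2.3801,0.0000)
J_ω[:, 2] = z_2
entry J[5][2] = 1.0000

1.000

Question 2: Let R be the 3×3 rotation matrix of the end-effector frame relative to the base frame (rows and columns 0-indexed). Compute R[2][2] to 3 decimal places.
-1.000

End-effector z-axis (col 2 of R) = (0.0000,-0.0000,-1.0000)
R[2][2] = -1.0000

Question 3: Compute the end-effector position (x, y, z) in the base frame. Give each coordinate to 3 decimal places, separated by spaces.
-6.442 4.256 -3.000

after link 1: o_1 = (-1.7321, 1.0000, 1.0000)
after link 2: o_2 = (-4.0622, 6.9641, 1.0000)
after link 3: o_3 = (-0.1985, 7.9994, 1.0000)
after link 4: o_4 = (0.0603, 7.0335, 1.0000)
after link 5: o_5 = (-1.6127, 5.5499, 1.0000)
after link 6: o_6 = (-6.4423, 4.2558, -3.0000)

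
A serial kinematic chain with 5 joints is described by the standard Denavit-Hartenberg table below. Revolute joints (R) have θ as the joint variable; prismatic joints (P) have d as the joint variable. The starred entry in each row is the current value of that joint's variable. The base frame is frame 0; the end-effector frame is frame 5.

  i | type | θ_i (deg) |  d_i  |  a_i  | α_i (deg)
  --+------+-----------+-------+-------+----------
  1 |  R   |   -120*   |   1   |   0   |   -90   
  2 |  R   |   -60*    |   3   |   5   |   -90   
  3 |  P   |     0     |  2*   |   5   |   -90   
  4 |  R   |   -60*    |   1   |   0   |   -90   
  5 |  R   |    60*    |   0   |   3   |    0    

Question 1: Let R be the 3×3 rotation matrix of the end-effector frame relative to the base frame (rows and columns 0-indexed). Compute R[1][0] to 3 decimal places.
-0.866

End-effector x-axis (col 0 of R) = (0.5000,-0.8660,0.0000)
R[1][0] = -0.8660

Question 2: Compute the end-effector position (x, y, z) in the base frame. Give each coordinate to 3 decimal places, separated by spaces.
after link 1: o_1 = (0.0000, 0.0000, 1.0000)
after link 2: o_2 = (1.3481, -3.6651, 5.3301)
after link 3: o_3 = (-0.7679, -7.3301, 8.6603)
after link 4: o_4 = (-1.6340, -6.8301, 8.6603)
after link 5: o_5 = (-0.1340, -9.4282, 8.6603)

-0.134 -9.428 8.660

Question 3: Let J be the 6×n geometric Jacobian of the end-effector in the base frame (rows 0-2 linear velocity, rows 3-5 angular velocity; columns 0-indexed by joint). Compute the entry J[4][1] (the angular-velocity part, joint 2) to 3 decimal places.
-0.500

axis z_1 = (0.8660,-0.5000,0.0000); lever o_n−o_1 = (-0.1340,-9.4282,7.6603)
cross product → J_v[:, 1] = (-3.8301,-6.6340,-8.2321)
J_ω[:, 1] = z_1
entry J[4][1] = -0.5000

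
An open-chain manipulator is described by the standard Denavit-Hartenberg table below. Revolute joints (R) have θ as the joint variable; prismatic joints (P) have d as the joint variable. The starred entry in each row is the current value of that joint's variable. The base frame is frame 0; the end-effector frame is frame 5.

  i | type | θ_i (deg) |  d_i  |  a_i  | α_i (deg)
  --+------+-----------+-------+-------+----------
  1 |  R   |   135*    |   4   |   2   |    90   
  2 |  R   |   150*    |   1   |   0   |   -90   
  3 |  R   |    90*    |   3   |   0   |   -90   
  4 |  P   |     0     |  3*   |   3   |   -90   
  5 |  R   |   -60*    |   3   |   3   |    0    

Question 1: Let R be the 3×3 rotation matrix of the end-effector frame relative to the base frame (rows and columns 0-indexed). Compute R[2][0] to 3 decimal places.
End-effector x-axis (col 0 of R) = (-0.8839,0.1768,-0.4330)
R[2][0] = -0.4330

-0.433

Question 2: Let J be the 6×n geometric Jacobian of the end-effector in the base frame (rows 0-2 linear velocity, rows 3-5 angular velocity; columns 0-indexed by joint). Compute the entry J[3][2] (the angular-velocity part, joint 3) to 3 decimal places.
0.354

axis z_2 = (0.3536,-0.3536,-0.8660); lever o_n−o_2 = (-6.6101,0.2461,-2.7990)
cross product → J_v[:, 2] = (1.2028,6.7141,-2.2500)
J_ω[:, 2] = z_2
entry J[3][2] = 0.3536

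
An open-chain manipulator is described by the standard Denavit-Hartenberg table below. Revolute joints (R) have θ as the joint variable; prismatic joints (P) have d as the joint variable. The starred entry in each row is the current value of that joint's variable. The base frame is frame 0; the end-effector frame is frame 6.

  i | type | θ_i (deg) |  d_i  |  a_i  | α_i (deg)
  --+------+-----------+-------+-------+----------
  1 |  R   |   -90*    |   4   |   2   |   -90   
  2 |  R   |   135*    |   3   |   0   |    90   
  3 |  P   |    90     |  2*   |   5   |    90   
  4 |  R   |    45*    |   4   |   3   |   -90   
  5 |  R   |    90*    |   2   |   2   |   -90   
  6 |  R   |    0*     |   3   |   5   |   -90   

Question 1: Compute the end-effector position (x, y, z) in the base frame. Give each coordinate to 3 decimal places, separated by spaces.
after link 1: o_1 = (0.0000, -2.0000, 4.0000)
after link 2: o_2 = (3.0000, -2.0000, 4.0000)
after link 3: o_3 = (8.0000, -3.4142, 2.5858)
after link 4: o_4 = (10.1213, -2.0858, -1.7426)
after link 5: o_5 = (8.7071, -4.5000, -1.3284)
after link 6: o_6 = (6.5858, -6.5355, 3.7071)

6.586 -6.536 3.707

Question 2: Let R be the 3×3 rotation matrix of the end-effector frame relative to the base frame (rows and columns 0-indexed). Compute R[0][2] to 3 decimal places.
0.707

End-effector z-axis (col 2 of R) = (0.7071,0.5000,0.5000)
R[0][2] = 0.7071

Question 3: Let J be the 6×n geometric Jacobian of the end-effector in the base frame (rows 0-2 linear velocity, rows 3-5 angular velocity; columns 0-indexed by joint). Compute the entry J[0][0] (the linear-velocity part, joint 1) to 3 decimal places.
axis z_0 = ẑ; lever o_n−o_0 = (6.5858,-6.5355,3.7071)
cross product → J_v[:, 0] = (6.5355,6.5858,-0.0000)
J_ω[:, 0] = z_0
entry J[0][0] = 6.5355

6.536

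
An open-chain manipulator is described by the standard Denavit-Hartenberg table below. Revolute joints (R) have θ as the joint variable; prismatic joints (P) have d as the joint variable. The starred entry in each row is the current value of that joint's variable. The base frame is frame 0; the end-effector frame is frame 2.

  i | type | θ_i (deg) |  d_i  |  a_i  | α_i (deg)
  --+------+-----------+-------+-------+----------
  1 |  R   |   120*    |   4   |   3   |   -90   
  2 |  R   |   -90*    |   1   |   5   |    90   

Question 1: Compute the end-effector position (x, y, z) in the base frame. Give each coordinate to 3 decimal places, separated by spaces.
-2.366 2.098 9.000

after link 1: o_1 = (-1.5000, 2.5981, 4.0000)
after link 2: o_2 = (-2.3660, 2.0981, 9.0000)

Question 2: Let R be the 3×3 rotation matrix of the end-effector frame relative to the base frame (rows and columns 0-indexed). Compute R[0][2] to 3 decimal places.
0.500

End-effector z-axis (col 2 of R) = (0.5000,-0.8660,0.0000)
R[0][2] = 0.5000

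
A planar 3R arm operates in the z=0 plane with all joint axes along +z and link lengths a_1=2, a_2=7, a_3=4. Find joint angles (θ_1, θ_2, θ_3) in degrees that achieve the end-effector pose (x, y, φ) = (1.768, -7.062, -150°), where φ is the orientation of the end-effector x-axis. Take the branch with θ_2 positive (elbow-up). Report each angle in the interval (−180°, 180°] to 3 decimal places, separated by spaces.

-118.110 90.003 -121.892

wrist centre = target − a_3·(cos φ, sin φ) = (5.2321, -5.0620)
cos θ_2 = (52.9987−2²−7²)/(2·2·7) = -0.0000; θ_2 = 90.0026° (elbow-up)
β = atan2(-5.0620,5.2321) = -44.0533°; ψ = atan2(7.0000,1.9997) = 74.0570°
θ_1 = β − ψ = -118.1103°
θ_3 = φ − θ_1 − θ_2 = -121.8923° (wrapped to (-180°,180°])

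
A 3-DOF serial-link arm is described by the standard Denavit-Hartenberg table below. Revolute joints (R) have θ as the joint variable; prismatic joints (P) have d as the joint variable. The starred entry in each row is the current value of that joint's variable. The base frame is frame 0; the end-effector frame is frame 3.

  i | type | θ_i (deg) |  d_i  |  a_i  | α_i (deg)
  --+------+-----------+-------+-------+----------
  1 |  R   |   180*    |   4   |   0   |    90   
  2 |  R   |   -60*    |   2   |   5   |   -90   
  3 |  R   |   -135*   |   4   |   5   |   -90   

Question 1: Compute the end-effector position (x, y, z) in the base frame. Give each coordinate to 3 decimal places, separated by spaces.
-4.196 5.536 4.732

after link 1: o_1 = (0.0000, 0.0000, 4.0000)
after link 2: o_2 = (-2.5000, 2.0000, -0.3301)
after link 3: o_3 = (-4.1963, 5.5355, 4.7317)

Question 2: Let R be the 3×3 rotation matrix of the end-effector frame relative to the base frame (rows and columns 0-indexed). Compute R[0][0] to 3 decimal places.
0.354

End-effector x-axis (col 0 of R) = (0.3536,0.7071,0.6124)
R[0][0] = 0.3536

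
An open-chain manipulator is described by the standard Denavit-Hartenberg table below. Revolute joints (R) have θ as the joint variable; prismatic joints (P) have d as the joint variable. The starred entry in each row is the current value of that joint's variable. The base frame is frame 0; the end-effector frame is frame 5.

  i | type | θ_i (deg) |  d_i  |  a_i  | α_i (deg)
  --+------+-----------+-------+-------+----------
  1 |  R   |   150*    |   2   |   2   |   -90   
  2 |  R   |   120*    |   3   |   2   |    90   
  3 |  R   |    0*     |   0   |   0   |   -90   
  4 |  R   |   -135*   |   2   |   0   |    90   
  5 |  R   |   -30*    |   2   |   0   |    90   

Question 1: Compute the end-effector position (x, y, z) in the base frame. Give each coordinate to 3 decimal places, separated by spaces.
after link 1: o_1 = (-1.7321, 1.0000, 2.0000)
after link 2: o_2 = (-2.3660, -2.0981, 0.2679)
after link 3: o_3 = (-2.3660, -2.0981, 0.2679)
after link 4: o_4 = (-3.3660, -3.8301, 0.2679)
after link 5: o_5 = (-2.9177, -4.0889, 2.1998)

-2.918 -4.089 2.200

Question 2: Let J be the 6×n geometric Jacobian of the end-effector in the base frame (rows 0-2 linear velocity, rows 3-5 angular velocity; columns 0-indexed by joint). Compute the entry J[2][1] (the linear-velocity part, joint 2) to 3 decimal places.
1.518

axis z_1 = (-0.5000,-0.8660,0.0000); lever o_n−o_1 = (-1.1857,-5.0889,0.1998)
cross product → J_v[:, 1] = (-0.1730,0.0999,1.5176)
J_ω[:, 1] = z_1
entry J[2][1] = 1.5176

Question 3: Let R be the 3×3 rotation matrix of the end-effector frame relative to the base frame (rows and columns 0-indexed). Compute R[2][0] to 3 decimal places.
0.224

End-effector x-axis (col 0 of R) = (-0.4744,0.8513,0.2241)
R[2][0] = 0.2241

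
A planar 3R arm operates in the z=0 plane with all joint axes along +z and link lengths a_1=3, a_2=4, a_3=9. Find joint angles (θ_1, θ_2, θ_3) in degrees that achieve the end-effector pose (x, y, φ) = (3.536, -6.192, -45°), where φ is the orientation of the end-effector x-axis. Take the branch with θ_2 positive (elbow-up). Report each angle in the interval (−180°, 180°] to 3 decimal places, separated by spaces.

89.984 135.008 90.008

wrist centre = target − a_3·(cos φ, sin φ) = (-2.8280, 0.1720)
cos θ_2 = (8.0269−3²−4²)/(2·3·4) = -0.7072; θ_2 = 135.0085° (elbow-up)
β = atan2(0.1720,-2.8280) = 176.5203°; ψ = atan2(2.8280,0.1712) = 86.5366°
θ_1 = β − ψ = 89.9837°
θ_3 = φ − θ_1 − θ_2 = 90.0079° (wrapped to (-180°,180°])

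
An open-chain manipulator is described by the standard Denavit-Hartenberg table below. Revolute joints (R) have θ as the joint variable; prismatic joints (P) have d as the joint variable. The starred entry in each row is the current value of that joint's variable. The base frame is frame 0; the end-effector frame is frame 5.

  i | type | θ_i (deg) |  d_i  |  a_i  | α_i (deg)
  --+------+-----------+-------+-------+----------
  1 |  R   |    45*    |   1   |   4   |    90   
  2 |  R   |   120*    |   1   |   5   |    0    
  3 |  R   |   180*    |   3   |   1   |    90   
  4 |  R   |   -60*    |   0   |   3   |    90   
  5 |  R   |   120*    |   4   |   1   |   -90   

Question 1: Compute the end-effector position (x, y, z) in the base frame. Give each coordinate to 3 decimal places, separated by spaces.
after link 1: o_1 = (2.8284, 2.8284, 1.0000)
after link 2: o_2 = (1.7678, 0.3536, 5.3301)
after link 3: o_3 = (4.2426, -1.4142, 4.4641)
after link 4: o_4 = (2.9359, 0.9532, 3.1651)
after link 5: o_5 = (-0.0156, 0.2178, 5.9486)

-0.016 0.218 5.949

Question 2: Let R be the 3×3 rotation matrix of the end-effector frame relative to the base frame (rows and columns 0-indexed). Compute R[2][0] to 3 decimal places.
End-effector x-axis (col 0 of R) = (-0.3125,-0.9249,-0.2165)
R[2][0] = -0.2165

-0.217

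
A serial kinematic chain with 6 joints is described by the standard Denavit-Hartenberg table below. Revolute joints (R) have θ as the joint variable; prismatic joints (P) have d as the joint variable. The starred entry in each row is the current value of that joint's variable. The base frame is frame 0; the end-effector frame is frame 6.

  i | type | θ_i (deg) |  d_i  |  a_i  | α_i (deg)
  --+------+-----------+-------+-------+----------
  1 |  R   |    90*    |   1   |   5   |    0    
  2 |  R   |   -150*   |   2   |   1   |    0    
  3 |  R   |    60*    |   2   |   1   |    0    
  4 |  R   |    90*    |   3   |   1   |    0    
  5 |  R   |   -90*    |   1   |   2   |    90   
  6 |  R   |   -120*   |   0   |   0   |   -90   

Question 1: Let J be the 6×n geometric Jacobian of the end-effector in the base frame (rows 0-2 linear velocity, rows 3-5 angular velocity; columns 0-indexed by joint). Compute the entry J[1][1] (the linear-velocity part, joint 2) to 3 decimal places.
3.500

axis z_1 = (0.0000,0.0000,1.0000); lever o_n−o_1 = (3.5000,0.1340,8.0000)
cross product → J_v[:, 1] = (-0.1340,3.5000,0.0000)
J_ω[:, 1] = z_1
entry J[1][1] = 3.5000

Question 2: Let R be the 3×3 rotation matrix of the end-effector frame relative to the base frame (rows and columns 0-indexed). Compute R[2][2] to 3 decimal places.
-0.500

End-effector z-axis (col 2 of R) = (0.8660,-0.0000,-0.5000)
R[2][2] = -0.5000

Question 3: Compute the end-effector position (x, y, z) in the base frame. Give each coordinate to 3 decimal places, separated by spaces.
after link 1: o_1 = (0.0000, 5.0000, 1.0000)
after link 2: o_2 = (0.5000, 4.1340, 3.0000)
after link 3: o_3 = (1.5000, 4.1340, 5.0000)
after link 4: o_4 = (1.5000, 5.1340, 8.0000)
after link 5: o_5 = (3.5000, 5.1340, 9.0000)
after link 6: o_6 = (3.5000, 5.1340, 9.0000)

3.500 5.134 9.000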